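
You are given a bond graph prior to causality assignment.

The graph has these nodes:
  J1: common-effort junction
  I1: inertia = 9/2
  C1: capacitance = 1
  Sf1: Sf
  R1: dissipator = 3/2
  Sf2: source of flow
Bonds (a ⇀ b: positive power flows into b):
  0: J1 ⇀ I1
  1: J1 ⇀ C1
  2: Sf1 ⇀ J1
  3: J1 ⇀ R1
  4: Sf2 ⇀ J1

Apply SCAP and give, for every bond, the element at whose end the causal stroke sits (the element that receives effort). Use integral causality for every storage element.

#2 →Sf1  (Sf1 (Sf) sets flow on bond)
#4 →Sf2  (Sf2 (Sf) sets flow on bond)
#0 →I1  (I1 outputs flow p/I1)
#1 →J1  (prefer integral on C1)
#3 →R1  (J1: bond 1 brought effort, rest push out)

bond 0 stroke at I1
bond 1 stroke at J1
bond 2 stroke at Sf1
bond 3 stroke at R1
bond 4 stroke at Sf2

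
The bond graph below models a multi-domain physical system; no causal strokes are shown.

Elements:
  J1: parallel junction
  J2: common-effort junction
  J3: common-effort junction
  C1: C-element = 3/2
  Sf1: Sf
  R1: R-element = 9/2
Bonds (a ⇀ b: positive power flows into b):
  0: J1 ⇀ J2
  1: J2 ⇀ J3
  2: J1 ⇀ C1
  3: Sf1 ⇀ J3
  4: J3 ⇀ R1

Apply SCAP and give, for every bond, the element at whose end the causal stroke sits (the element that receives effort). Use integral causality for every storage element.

bond 0 stroke→J2
bond 1 stroke→J3
bond 2 stroke→J1
bond 3 stroke→Sf1
bond 4 stroke→R1

b3 |Sf1  (Sf1 fixes flow; stroke at Sf1)
b2 |J1  (C1 integral (e out))
b0 |J2  (J1 effort already set via bond 2)
b1 |J3  (common-e at J2 fixed by 0)
b4 |R1  (0-jn J3 has e-setter on 1)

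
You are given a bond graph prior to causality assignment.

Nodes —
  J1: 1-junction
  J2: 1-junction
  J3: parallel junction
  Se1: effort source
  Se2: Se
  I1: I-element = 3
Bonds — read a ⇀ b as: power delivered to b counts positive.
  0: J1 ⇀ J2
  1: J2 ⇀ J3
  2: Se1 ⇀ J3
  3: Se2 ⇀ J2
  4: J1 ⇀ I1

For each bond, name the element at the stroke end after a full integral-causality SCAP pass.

b0 stroke→J1
b1 stroke→J2
b2 stroke→J3
b3 stroke→J2
b4 stroke→I1

#2 |J3  (Se1 fixes effort; stroke away)
#3 |J2  (Se2: effort source, stroke at far end)
#1 |J2  (J3: bond 2 brought effort, rest push out)
#0 |J1  (closing 1-jn rule on J2)
#4 |I1  (J1 needs exactly one f-in)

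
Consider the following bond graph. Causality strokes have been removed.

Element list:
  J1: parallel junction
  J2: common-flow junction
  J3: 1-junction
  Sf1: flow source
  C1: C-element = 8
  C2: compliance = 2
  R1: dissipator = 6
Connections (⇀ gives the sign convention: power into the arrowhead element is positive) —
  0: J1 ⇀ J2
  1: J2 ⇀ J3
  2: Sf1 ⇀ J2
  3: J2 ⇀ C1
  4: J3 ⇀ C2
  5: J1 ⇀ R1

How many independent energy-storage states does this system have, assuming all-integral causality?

β2 stroke at Sf1  (Sf1: flow source, stroke at near end)
β0 stroke at J2  (J2: bond 2 brought flow, rest push out)
β1 stroke at J2  (J2 flow already set via bond 2)
β3 stroke at J2  (1-jn J2 has f-setter on 2)
β4 stroke at J3  (J3 flow already set via bond 1)
β5 stroke at J1  (only one effort-in slot at J1)

2  (C1, C2 all integral)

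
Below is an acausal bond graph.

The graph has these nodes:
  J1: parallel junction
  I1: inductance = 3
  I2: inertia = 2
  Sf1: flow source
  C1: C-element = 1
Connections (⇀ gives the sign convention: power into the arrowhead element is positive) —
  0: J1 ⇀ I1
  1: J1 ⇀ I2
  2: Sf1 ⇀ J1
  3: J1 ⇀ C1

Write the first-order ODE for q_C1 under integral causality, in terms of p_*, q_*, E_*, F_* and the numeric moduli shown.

#2 |Sf1  (source Sf1 imposes f)
#0 |I1  (prefer integral on I1)
#1 |I2  (I2 outputs flow p/I2)
#3 |J1  (J1: last free bond brings effort in)

dq_C1/dt = F_Sf1 - p_I1/3 - p_I2/2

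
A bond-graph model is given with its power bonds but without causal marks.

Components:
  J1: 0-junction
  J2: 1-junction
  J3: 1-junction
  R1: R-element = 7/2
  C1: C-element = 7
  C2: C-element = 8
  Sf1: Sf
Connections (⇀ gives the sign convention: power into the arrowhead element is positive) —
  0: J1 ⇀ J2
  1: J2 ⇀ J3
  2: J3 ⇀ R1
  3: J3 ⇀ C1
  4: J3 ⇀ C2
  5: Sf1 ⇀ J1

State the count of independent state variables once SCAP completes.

2  (C1, C2 all integral)

#5 →Sf1  (Sf1 (Sf) sets flow on bond)
#0 →J1  (closing 0-jn rule on J1)
#1 →J2  (1-jn J2 has f-setter on 0)
#2 →J3  (1-jn J3 has f-setter on 1)
#3 →J3  (J3 flow already set via bond 1)
#4 →J3  (common-f at J3 fixed by 1)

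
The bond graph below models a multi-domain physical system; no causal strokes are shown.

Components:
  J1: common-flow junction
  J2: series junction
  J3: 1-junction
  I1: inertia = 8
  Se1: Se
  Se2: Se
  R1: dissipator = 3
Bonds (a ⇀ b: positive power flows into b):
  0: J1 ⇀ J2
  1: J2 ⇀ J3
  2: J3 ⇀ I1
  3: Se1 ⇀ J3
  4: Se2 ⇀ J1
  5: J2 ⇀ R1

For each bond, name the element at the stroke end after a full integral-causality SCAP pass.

b0 |J2
b1 |J3
b2 |I1
b3 |J3
b4 |J1
b5 |J2

#3 stroke→J3  (Se1 (Se) sets effort on bond)
#4 stroke→J1  (Se2 fixes effort; stroke away)
#0 stroke→J2  (closing 1-jn rule on J1)
#2 stroke→I1  (I1 outputs flow p/I1)
#1 stroke→J3  (J3: bond 2 brought flow, rest push out)
#5 stroke→J2  (J2: bond 1 brought flow, rest push out)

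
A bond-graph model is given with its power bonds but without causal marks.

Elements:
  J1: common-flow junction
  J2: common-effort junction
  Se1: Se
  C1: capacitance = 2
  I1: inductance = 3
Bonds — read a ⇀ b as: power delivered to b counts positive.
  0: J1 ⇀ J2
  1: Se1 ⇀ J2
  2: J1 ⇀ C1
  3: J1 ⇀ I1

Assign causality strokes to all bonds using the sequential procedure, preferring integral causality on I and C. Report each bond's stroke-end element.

#0 |J1
#1 |J2
#2 |J1
#3 |I1

b1 stroke at J2  (Se1 fixes effort; stroke away)
b0 stroke at J1  (0-jn J2 has e-setter on 1)
b2 stroke at J1  (C1 integral (e out))
b3 stroke at I1  (J1 needs exactly one f-in)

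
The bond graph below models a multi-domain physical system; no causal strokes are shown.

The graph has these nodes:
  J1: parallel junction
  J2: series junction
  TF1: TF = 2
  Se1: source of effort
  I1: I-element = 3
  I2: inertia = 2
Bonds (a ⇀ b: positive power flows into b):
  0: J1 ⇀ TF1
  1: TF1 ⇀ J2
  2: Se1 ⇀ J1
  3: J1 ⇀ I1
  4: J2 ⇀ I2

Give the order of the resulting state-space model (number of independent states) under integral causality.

2  (I1, I2 all integral)

β2 →J1  (Se1 (Se) sets effort on bond)
β0 →TF1  (0-jn J1 has e-setter on 2)
β3 →I1  (J1: bond 2 brought effort, rest push out)
β1 →J2  (TF1: transformer flips bond 0)
β4 →I2  (only one flow-in slot at J2)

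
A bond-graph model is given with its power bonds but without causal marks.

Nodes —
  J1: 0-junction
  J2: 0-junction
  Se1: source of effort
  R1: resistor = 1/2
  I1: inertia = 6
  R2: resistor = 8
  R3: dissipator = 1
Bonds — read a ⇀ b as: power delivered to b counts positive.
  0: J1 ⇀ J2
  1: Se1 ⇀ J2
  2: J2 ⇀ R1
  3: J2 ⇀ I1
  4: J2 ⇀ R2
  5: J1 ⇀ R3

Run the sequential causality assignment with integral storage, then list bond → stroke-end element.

#0 stroke→J1
#1 stroke→J2
#2 stroke→R1
#3 stroke→I1
#4 stroke→R2
#5 stroke→R3

β1 →J2  (source Se1 imposes e)
β0 →J1  (0-jn J2 has e-setter on 1)
β2 →R1  (J2: bond 1 brought effort, rest push out)
β3 →I1  (0-jn J2 has e-setter on 1)
β4 →R2  (J2 effort already set via bond 1)
β5 →R3  (J1 effort already set via bond 0)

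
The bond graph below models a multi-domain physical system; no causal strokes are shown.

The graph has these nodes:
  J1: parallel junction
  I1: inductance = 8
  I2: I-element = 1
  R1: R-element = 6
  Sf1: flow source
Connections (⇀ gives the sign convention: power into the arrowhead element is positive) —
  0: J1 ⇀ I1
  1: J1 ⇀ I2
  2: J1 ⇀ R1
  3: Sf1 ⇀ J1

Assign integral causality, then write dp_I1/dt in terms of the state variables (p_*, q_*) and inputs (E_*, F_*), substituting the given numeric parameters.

β3 stroke at Sf1  (Sf1 fixes flow; stroke at Sf1)
β0 stroke at I1  (I1 outputs flow p/I1)
β1 stroke at I2  (prefer integral on I2)
β2 stroke at J1  (only one effort-in slot at J1)

dp_I1/dt = 6*F_Sf1 - 3*p_I1/4 - 6*p_I2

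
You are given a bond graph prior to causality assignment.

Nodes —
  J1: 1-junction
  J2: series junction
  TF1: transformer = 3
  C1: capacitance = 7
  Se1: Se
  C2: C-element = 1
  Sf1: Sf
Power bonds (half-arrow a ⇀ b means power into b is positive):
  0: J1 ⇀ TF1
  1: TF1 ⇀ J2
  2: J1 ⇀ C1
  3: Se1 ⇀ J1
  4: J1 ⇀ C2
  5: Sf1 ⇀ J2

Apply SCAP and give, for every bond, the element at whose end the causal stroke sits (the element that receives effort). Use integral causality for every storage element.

b3 →J1  (Se1: effort source, stroke at far end)
b5 →Sf1  (Sf1: flow source, stroke at near end)
b1 →J2  (1-jn J2 has f-setter on 5)
b0 →TF1  (TF TF1: opposite of bond 1)
b2 →J1  (J1: bond 0 brought flow, rest push out)
b4 →J1  (1-jn J1 has f-setter on 0)

β0 |TF1
β1 |J2
β2 |J1
β3 |J1
β4 |J1
β5 |Sf1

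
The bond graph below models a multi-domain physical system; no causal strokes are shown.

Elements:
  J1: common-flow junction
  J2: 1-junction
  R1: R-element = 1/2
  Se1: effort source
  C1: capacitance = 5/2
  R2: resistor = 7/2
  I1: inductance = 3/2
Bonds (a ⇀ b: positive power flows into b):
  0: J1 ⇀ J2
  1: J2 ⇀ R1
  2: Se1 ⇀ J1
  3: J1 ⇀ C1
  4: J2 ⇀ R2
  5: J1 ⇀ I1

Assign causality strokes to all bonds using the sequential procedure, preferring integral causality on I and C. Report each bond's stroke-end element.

#0 stroke→J1
#1 stroke→J2
#2 stroke→J1
#3 stroke→J1
#4 stroke→J2
#5 stroke→I1

#2 |J1  (Se1 (Se) sets effort on bond)
#3 |J1  (C1: C, integral causality)
#5 |I1  (I1: I, integral causality)
#0 |J1  (J1 flow already set via bond 5)
#1 |J2  (J2: bond 0 brought flow, rest push out)
#4 |J2  (1-jn J2 has f-setter on 0)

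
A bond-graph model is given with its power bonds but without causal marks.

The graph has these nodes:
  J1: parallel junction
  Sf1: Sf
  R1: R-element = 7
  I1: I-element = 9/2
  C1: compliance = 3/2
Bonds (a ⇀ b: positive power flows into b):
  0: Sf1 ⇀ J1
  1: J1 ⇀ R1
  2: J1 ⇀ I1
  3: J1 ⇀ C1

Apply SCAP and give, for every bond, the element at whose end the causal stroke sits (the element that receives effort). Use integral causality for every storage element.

#0 |Sf1
#1 |R1
#2 |I1
#3 |J1

#0 |Sf1  (Sf1 (Sf) sets flow on bond)
#2 |I1  (I1: I, integral causality)
#3 |J1  (C1 integral (e out))
#1 |R1  (J1 effort already set via bond 3)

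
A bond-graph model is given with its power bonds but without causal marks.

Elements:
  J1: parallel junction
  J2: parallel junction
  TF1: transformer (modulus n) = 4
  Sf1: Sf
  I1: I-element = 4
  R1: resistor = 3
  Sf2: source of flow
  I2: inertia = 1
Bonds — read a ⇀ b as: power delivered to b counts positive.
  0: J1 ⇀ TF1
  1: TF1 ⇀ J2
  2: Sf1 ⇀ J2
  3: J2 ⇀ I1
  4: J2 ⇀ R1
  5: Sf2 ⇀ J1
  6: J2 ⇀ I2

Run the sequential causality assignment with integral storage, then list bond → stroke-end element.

b0 stroke→J1
b1 stroke→TF1
b2 stroke→Sf1
b3 stroke→I1
b4 stroke→J2
b5 stroke→Sf2
b6 stroke→I2

#2 →Sf1  (source Sf1 imposes f)
#5 →Sf2  (Sf2 fixes flow; stroke at Sf2)
#0 →J1  (closing 0-jn rule on J1)
#1 →TF1  (TF1: transformer flips bond 0)
#3 →I1  (prefer integral on I1)
#6 →I2  (I2: I, integral causality)
#4 →J2  (closing 0-jn rule on J2)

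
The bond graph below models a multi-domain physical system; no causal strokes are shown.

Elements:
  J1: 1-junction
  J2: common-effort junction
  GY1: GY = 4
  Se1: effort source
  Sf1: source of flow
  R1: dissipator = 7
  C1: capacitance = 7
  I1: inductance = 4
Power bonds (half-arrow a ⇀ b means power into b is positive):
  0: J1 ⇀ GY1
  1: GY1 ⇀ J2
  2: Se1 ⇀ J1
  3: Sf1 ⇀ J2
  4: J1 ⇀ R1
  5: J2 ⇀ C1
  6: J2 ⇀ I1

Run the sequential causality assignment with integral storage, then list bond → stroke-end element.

β0 |GY1
β1 |GY1
β2 |J1
β3 |Sf1
β4 |J1
β5 |J2
β6 |I1

β2 stroke→J1  (Se1: effort source, stroke at far end)
β3 stroke→Sf1  (source Sf1 imposes f)
β5 stroke→J2  (C1 integral (e out))
β1 stroke→GY1  (0-jn J2 has e-setter on 5)
β6 stroke→I1  (0-jn J2 has e-setter on 5)
β0 stroke→GY1  (GY GY1: same side as bond 1)
β4 stroke→J1  (J1: bond 0 brought flow, rest push out)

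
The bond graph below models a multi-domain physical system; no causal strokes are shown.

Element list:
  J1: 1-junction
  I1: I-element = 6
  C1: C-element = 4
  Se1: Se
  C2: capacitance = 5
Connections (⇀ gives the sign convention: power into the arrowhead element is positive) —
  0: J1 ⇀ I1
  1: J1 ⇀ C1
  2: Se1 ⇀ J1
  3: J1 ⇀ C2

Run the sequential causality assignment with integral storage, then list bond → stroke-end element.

#2 →J1  (Se1: effort source, stroke at far end)
#0 →I1  (prefer integral on I1)
#1 →J1  (1-jn J1 has f-setter on 0)
#3 →J1  (J1: bond 0 brought flow, rest push out)

#0 stroke at I1
#1 stroke at J1
#2 stroke at J1
#3 stroke at J1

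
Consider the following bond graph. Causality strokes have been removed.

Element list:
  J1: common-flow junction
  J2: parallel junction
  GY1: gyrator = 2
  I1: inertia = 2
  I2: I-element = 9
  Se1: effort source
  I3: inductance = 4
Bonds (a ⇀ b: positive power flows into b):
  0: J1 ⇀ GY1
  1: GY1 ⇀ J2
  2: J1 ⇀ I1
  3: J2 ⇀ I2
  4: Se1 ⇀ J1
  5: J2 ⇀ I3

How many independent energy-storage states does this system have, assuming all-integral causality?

3  (I1, I2, I3 all integral)

β4 |J1  (Se1 (Se) sets effort on bond)
β2 |I1  (I1: I, integral causality)
β0 |J1  (common-f at J1 fixed by 2)
β1 |J2  (GY GY1: same side as bond 0)
β3 |I2  (0-jn J2 has e-setter on 1)
β5 |I3  (J2: bond 1 brought effort, rest push out)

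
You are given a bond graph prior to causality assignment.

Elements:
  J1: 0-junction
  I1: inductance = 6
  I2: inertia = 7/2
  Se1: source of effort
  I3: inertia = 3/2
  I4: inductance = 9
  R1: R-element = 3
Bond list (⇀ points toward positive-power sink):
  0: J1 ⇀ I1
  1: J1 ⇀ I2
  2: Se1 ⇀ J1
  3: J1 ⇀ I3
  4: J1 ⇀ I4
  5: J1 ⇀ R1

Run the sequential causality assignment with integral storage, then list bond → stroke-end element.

b0 |I1
b1 |I2
b2 |J1
b3 |I3
b4 |I4
b5 |R1

b2 →J1  (Se1 (Se) sets effort on bond)
b0 →I1  (J1 effort already set via bond 2)
b1 →I2  (0-jn J1 has e-setter on 2)
b3 →I3  (J1 effort already set via bond 2)
b4 →I4  (common-e at J1 fixed by 2)
b5 →R1  (0-jn J1 has e-setter on 2)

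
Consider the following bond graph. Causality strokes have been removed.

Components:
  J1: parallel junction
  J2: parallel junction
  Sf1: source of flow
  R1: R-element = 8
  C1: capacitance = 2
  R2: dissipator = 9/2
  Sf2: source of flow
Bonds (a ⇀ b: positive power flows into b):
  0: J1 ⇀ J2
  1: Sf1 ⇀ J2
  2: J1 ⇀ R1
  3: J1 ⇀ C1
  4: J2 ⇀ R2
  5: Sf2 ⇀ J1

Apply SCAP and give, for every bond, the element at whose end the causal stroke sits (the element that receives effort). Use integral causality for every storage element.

β1 stroke→Sf1  (Sf1 (Sf) sets flow on bond)
β5 stroke→Sf2  (Sf2 (Sf) sets flow on bond)
β3 stroke→J1  (prefer integral on C1)
β0 stroke→J2  (common-e at J1 fixed by 3)
β2 stroke→R1  (J1 effort already set via bond 3)
β4 stroke→R2  (J2: bond 0 brought effort, rest push out)

bond 0 →J2
bond 1 →Sf1
bond 2 →R1
bond 3 →J1
bond 4 →R2
bond 5 →Sf2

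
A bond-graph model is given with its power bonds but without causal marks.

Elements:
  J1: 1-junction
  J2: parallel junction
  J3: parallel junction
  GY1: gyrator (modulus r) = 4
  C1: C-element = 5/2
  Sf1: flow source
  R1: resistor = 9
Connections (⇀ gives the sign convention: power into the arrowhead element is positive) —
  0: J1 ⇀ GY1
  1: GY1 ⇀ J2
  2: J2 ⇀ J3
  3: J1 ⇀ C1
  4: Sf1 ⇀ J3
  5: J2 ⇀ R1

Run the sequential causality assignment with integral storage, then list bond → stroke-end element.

bond 0 stroke→GY1
bond 1 stroke→GY1
bond 2 stroke→J3
bond 3 stroke→J1
bond 4 stroke→Sf1
bond 5 stroke→J2

#4 stroke→Sf1  (Sf1 (Sf) sets flow on bond)
#2 stroke→J3  (only one effort-in slot at J3)
#3 stroke→J1  (C1 outputs effort q/C1)
#0 stroke→GY1  (only one flow-in slot at J1)
#1 stroke→GY1  (GY1 both-in/both-out from 0)
#5 stroke→J2  (J2 needs exactly one e-in)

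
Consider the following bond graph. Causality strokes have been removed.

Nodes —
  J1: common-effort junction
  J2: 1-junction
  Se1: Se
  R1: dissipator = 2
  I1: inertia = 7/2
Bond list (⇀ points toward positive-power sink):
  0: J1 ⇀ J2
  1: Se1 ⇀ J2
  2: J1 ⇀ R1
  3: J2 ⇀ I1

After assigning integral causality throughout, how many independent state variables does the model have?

1  (I1 all integral)

#1 stroke at J2  (Se1: effort source, stroke at far end)
#3 stroke at I1  (prefer integral on I1)
#0 stroke at J2  (J2 flow already set via bond 3)
#2 stroke at J1  (closing 0-jn rule on J1)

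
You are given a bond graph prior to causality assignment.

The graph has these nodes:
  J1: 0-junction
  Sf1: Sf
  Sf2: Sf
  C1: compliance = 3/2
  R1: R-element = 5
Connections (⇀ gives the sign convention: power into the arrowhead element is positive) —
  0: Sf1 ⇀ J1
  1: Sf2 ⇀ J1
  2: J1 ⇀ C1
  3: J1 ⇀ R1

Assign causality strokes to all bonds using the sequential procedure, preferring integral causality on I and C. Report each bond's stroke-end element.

b0 stroke at Sf1  (Sf1 (Sf) sets flow on bond)
b1 stroke at Sf2  (Sf2: flow source, stroke at near end)
b2 stroke at J1  (C1 outputs effort q/C1)
b3 stroke at R1  (common-e at J1 fixed by 2)

#0 →Sf1
#1 →Sf2
#2 →J1
#3 →R1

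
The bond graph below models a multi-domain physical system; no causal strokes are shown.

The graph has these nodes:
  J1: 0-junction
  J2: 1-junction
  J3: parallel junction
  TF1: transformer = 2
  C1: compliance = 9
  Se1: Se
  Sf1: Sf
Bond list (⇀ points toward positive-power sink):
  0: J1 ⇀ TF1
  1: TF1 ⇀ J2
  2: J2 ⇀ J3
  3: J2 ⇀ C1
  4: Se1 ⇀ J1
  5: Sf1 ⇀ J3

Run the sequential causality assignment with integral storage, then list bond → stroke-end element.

β4 stroke at J1  (Se1 (Se) sets effort on bond)
β5 stroke at Sf1  (Sf1 (Sf) sets flow on bond)
β0 stroke at TF1  (J1 effort already set via bond 4)
β2 stroke at J3  (closing 0-jn rule on J3)
β1 stroke at J2  (through TF1, causality passes straight; one stroke at TF1)
β3 stroke at J2  (common-f at J2 fixed by 2)

b0 stroke at TF1
b1 stroke at J2
b2 stroke at J3
b3 stroke at J2
b4 stroke at J1
b5 stroke at Sf1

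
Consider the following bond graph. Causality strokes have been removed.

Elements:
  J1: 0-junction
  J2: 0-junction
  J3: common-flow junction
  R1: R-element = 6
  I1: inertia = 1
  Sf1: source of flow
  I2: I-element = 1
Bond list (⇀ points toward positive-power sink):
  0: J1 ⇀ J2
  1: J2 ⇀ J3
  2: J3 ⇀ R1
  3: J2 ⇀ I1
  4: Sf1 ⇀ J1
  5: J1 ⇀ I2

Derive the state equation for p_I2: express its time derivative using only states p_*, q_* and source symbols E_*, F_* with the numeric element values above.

β4 →Sf1  (Sf1 (Sf) sets flow on bond)
β3 →I1  (I1 integral (f out))
β5 →I2  (I2 outputs flow p/I2)
β0 →J1  (only one effort-in slot at J1)
β1 →J2  (only one effort-in slot at J2)
β2 →J3  (J3: bond 1 brought flow, rest push out)

dp_I2/dt = 6*F_Sf1 - 6*p_I1 - 6*p_I2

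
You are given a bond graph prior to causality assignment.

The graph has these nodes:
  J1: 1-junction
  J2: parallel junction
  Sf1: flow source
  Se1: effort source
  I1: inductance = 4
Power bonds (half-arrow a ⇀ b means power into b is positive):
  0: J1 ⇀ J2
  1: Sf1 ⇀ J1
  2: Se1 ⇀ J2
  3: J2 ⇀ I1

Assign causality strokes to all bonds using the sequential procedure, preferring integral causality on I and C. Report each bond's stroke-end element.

b1 stroke at Sf1  (Sf1 (Sf) sets flow on bond)
b2 stroke at J2  (source Se1 imposes e)
b0 stroke at J1  (1-jn J1 has f-setter on 1)
b3 stroke at I1  (0-jn J2 has e-setter on 2)

#0 |J1
#1 |Sf1
#2 |J2
#3 |I1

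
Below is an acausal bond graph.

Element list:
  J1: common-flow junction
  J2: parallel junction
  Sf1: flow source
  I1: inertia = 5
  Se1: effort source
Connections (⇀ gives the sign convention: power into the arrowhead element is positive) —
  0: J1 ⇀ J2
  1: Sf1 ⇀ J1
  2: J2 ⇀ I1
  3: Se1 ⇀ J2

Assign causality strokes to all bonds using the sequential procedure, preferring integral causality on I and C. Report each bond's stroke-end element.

b0 →J1
b1 →Sf1
b2 →I1
b3 →J2

#1 stroke→Sf1  (Sf1 (Sf) sets flow on bond)
#3 stroke→J2  (source Se1 imposes e)
#0 stroke→J1  (1-jn J1 has f-setter on 1)
#2 stroke→I1  (common-e at J2 fixed by 3)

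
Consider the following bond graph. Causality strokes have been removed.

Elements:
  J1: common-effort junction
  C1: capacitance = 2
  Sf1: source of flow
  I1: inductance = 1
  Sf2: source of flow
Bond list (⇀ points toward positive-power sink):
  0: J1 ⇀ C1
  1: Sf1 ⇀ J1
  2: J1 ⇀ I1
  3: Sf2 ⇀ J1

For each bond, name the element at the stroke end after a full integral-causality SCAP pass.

#1 stroke→Sf1  (Sf1 (Sf) sets flow on bond)
#3 stroke→Sf2  (Sf2: flow source, stroke at near end)
#0 stroke→J1  (C1 integral (e out))
#2 stroke→I1  (J1: bond 0 brought effort, rest push out)

bond 0 stroke at J1
bond 1 stroke at Sf1
bond 2 stroke at I1
bond 3 stroke at Sf2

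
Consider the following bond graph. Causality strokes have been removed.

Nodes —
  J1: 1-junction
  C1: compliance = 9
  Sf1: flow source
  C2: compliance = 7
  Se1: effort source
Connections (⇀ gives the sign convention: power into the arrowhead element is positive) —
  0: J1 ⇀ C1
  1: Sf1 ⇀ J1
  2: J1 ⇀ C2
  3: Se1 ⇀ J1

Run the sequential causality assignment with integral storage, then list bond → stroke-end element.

#1 stroke at Sf1  (Sf1 (Sf) sets flow on bond)
#3 stroke at J1  (Se1 fixes effort; stroke away)
#0 stroke at J1  (J1: bond 1 brought flow, rest push out)
#2 stroke at J1  (J1: bond 1 brought flow, rest push out)

β0 |J1
β1 |Sf1
β2 |J1
β3 |J1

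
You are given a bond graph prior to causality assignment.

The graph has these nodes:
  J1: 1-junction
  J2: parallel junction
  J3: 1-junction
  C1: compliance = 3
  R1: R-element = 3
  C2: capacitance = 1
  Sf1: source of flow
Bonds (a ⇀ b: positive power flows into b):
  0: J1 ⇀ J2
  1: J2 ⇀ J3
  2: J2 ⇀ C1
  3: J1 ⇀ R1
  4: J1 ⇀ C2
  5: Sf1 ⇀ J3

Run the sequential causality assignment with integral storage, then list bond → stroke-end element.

β5 stroke→Sf1  (Sf1 fixes flow; stroke at Sf1)
β1 stroke→J3  (J3 flow already set via bond 5)
β2 stroke→J2  (C1 integral (e out))
β0 stroke→J1  (0-jn J2 has e-setter on 2)
β4 stroke→J1  (C2 outputs effort q/C2)
β3 stroke→R1  (J1 needs exactly one f-in)

β0 stroke→J1
β1 stroke→J3
β2 stroke→J2
β3 stroke→R1
β4 stroke→J1
β5 stroke→Sf1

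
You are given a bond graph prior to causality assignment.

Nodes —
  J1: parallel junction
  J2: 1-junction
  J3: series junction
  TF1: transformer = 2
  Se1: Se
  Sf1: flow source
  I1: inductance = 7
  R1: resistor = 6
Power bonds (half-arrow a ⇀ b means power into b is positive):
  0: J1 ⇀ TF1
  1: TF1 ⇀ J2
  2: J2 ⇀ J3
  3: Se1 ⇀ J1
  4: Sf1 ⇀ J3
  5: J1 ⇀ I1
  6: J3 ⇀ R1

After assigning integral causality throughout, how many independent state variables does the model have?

#3 |J1  (Se1 fixes effort; stroke away)
#4 |Sf1  (Sf1 fixes flow; stroke at Sf1)
#0 |TF1  (J1 effort already set via bond 3)
#5 |I1  (J1 effort already set via bond 3)
#2 |J3  (1-jn J3 has f-setter on 4)
#6 |J3  (J3 flow already set via bond 4)
#1 |J2  (TF1: transformer flips bond 0)

1  (I1 all integral)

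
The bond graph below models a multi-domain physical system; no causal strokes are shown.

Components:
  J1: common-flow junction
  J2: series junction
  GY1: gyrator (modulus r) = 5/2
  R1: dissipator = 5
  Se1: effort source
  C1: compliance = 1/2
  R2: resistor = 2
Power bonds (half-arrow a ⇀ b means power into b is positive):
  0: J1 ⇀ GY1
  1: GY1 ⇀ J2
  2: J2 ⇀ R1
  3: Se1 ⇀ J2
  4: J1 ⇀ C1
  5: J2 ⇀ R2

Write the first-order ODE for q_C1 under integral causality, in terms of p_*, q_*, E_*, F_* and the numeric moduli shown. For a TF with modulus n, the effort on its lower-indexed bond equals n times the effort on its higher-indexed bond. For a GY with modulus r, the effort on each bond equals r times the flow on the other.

β3 stroke→J2  (Se1 (Se) sets effort on bond)
β4 stroke→J1  (prefer integral on C1)
β0 stroke→GY1  (only one flow-in slot at J1)
β1 stroke→GY1  (GY1: gyrator matches bond 0)
β2 stroke→J2  (J2 flow already set via bond 1)
β5 stroke→J2  (1-jn J2 has f-setter on 1)

dq_C1/dt = -2*E_Se1/5 - 56*q_C1/25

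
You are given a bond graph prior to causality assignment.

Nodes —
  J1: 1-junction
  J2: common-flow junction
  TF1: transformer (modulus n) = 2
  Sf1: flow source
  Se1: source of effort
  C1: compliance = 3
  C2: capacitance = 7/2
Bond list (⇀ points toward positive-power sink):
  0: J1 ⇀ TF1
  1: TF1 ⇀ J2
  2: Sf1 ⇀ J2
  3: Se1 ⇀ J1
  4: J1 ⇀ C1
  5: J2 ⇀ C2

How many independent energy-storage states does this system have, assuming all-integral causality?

2  (C1, C2 all integral)

β2 |Sf1  (Sf1 fixes flow; stroke at Sf1)
β3 |J1  (Se1: effort source, stroke at far end)
β1 |J2  (common-f at J2 fixed by 2)
β5 |J2  (common-f at J2 fixed by 2)
β0 |TF1  (TF TF1: opposite of bond 1)
β4 |J1  (common-f at J1 fixed by 0)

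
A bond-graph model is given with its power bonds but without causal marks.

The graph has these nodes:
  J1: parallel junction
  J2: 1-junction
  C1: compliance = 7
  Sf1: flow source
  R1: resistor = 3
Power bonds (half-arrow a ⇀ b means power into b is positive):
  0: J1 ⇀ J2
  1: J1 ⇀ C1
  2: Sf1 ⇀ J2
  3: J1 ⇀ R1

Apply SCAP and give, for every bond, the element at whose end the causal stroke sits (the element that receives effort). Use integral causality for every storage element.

b0 stroke→J2
b1 stroke→J1
b2 stroke→Sf1
b3 stroke→R1

b2 →Sf1  (Sf1 fixes flow; stroke at Sf1)
b0 →J2  (common-f at J2 fixed by 2)
b1 →J1  (C1 outputs effort q/C1)
b3 →R1  (J1: bond 1 brought effort, rest push out)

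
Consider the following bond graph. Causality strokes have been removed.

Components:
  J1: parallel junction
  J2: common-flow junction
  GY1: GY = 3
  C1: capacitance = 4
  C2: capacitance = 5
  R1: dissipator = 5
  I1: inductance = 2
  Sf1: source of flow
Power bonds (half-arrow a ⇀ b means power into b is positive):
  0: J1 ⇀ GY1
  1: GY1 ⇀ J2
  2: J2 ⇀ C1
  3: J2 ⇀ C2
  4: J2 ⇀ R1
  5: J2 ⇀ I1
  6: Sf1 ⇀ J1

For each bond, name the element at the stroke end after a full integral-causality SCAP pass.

b0 |J1
b1 |J2
b2 |J2
b3 |J2
b4 |J2
b5 |I1
b6 |Sf1

β6 |Sf1  (Sf1 fixes flow; stroke at Sf1)
β0 |J1  (J1 needs exactly one e-in)
β1 |J2  (GY1: gyrator matches bond 0)
β2 |J2  (prefer integral on C1)
β3 |J2  (C2 outputs effort q/C2)
β5 |I1  (I1 integral (f out))
β4 |J2  (1-jn J2 has f-setter on 5)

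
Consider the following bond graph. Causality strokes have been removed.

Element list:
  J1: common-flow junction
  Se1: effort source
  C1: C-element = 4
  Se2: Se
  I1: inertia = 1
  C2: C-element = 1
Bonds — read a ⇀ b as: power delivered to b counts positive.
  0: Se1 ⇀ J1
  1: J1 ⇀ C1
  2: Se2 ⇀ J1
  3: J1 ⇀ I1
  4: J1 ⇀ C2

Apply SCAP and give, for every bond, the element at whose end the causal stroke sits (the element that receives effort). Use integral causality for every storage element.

#0 stroke→J1  (Se1 (Se) sets effort on bond)
#2 stroke→J1  (source Se2 imposes e)
#1 stroke→J1  (C1 outputs effort q/C1)
#3 stroke→I1  (I1 integral (f out))
#4 stroke→J1  (1-jn J1 has f-setter on 3)

bond 0 stroke at J1
bond 1 stroke at J1
bond 2 stroke at J1
bond 3 stroke at I1
bond 4 stroke at J1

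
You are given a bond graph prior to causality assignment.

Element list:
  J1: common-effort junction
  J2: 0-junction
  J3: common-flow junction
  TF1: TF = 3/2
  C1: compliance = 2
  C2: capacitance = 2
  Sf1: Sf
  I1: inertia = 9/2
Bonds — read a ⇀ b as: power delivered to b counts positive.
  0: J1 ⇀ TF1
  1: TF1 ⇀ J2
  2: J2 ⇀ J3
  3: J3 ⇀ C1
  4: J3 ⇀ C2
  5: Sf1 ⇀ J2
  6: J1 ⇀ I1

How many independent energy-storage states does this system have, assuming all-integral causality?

3  (C1, C2, I1 all integral)

b5 stroke at Sf1  (Sf1 (Sf) sets flow on bond)
b3 stroke at J3  (C1 integral (e out))
b4 stroke at J3  (C2 outputs effort q/C2)
b2 stroke at J2  (closing 1-jn rule on J3)
b1 stroke at TF1  (J2: bond 2 brought effort, rest push out)
b0 stroke at J1  (through TF1, causality passes straight; one stroke at TF1)
b6 stroke at I1  (J1: bond 0 brought effort, rest push out)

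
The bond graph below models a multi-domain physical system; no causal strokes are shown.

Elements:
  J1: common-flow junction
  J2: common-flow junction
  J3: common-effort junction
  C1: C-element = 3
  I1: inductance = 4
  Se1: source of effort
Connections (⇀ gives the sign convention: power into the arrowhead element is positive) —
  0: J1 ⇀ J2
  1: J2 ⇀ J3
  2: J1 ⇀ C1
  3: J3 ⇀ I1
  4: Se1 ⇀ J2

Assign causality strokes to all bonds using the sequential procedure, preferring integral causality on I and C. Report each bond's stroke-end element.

#4 →J2  (source Se1 imposes e)
#2 →J1  (C1 integral (e out))
#0 →J2  (J1 needs exactly one f-in)
#1 →J3  (only one flow-in slot at J2)
#3 →I1  (common-e at J3 fixed by 1)

#0 →J2
#1 →J3
#2 →J1
#3 →I1
#4 →J2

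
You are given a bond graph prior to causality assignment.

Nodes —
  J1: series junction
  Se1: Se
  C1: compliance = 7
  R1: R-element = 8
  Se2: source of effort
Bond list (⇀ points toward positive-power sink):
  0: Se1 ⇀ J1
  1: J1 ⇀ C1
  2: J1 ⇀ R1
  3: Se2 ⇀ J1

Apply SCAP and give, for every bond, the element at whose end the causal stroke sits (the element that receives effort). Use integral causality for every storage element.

b0 stroke→J1  (Se1 fixes effort; stroke away)
b3 stroke→J1  (source Se2 imposes e)
b1 stroke→J1  (C1: C, integral causality)
b2 stroke→R1  (J1: last free bond brings flow in)

b0 stroke at J1
b1 stroke at J1
b2 stroke at R1
b3 stroke at J1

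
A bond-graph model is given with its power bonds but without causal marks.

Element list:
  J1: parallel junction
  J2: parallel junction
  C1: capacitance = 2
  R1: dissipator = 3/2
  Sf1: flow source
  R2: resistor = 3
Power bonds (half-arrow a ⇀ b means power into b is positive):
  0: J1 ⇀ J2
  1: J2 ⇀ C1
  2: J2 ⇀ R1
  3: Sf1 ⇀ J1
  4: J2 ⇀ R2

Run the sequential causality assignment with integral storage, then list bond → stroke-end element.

#3 stroke→Sf1  (source Sf1 imposes f)
#0 stroke→J1  (J1: last free bond brings effort in)
#1 stroke→J2  (prefer integral on C1)
#2 stroke→R1  (common-e at J2 fixed by 1)
#4 stroke→R2  (J2: bond 1 brought effort, rest push out)

b0 |J1
b1 |J2
b2 |R1
b3 |Sf1
b4 |R2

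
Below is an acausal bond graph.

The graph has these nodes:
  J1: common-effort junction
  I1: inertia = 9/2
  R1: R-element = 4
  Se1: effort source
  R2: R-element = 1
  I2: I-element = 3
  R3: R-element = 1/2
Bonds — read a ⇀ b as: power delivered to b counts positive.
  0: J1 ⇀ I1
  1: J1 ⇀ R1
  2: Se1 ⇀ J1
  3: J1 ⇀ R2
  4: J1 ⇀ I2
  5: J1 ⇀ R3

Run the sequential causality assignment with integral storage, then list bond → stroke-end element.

bond 0 →I1
bond 1 →R1
bond 2 →J1
bond 3 →R2
bond 4 →I2
bond 5 →R3

β2 |J1  (Se1 fixes effort; stroke away)
β0 |I1  (J1: bond 2 brought effort, rest push out)
β1 |R1  (0-jn J1 has e-setter on 2)
β3 |R2  (J1: bond 2 brought effort, rest push out)
β4 |I2  (J1: bond 2 brought effort, rest push out)
β5 |R3  (common-e at J1 fixed by 2)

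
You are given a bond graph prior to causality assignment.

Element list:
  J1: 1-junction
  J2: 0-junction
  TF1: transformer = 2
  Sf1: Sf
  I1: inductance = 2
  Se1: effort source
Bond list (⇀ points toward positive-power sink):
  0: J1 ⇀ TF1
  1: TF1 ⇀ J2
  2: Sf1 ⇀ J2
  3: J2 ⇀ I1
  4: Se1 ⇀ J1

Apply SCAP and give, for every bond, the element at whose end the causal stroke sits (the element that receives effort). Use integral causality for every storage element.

β2 |Sf1  (Sf1 (Sf) sets flow on bond)
β4 |J1  (source Se1 imposes e)
β0 |TF1  (closing 1-jn rule on J1)
β1 |J2  (through TF1, causality passes straight; one stroke at TF1)
β3 |I1  (J2 effort already set via bond 1)

#0 stroke at TF1
#1 stroke at J2
#2 stroke at Sf1
#3 stroke at I1
#4 stroke at J1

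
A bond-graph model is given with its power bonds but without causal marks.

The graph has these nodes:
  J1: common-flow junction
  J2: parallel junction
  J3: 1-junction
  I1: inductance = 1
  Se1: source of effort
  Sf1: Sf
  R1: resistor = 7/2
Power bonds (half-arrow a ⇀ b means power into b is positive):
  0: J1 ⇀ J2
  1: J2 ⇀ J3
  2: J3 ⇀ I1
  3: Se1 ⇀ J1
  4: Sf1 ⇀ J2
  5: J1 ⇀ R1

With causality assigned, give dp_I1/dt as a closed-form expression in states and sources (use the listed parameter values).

b3 →J1  (Se1 fixes effort; stroke away)
b4 →Sf1  (Sf1 fixes flow; stroke at Sf1)
b2 →I1  (I1 integral (f out))
b1 →J3  (J3: bond 2 brought flow, rest push out)
b0 →J2  (closing 0-jn rule on J2)
b5 →J1  (common-f at J1 fixed by 0)

dp_I1/dt = E_Se1 + 7*F_Sf1/2 - 7*p_I1/2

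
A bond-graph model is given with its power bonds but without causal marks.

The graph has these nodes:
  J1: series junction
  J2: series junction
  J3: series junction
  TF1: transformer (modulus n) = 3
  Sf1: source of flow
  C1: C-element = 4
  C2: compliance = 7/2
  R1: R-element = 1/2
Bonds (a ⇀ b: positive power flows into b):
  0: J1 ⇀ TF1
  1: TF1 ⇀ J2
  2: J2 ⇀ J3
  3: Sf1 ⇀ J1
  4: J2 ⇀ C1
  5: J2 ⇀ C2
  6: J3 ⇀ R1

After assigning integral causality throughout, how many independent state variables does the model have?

2  (C1, C2 all integral)

b3 →Sf1  (source Sf1 imposes f)
b0 →J1  (J1: bond 3 brought flow, rest push out)
b1 →TF1  (TF1 one-in-one-out from 0)
b2 →J2  (J2: bond 1 brought flow, rest push out)
b4 →J2  (J2: bond 1 brought flow, rest push out)
b5 →J2  (J2 flow already set via bond 1)
b6 →J3  (1-jn J3 has f-setter on 2)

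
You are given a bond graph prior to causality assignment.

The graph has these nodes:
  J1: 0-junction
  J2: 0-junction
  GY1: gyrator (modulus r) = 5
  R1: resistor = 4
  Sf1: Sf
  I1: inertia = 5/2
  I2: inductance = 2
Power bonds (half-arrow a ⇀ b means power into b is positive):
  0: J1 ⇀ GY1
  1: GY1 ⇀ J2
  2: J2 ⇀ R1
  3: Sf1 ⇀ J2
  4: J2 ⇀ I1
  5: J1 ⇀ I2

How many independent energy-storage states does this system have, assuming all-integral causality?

2  (I1, I2 all integral)

β3 →Sf1  (Sf1 (Sf) sets flow on bond)
β4 →I1  (prefer integral on I1)
β5 →I2  (I2: I, integral causality)
β0 →J1  (only one effort-in slot at J1)
β1 →J2  (GY1: gyrator matches bond 0)
β2 →R1  (J2: bond 1 brought effort, rest push out)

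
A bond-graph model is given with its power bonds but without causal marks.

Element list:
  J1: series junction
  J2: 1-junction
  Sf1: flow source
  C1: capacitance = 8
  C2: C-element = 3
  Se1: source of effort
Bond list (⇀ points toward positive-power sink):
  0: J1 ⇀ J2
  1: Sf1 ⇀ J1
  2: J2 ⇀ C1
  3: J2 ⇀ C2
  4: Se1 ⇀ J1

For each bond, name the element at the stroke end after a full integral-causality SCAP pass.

#0 |J1
#1 |Sf1
#2 |J2
#3 |J2
#4 |J1

#1 |Sf1  (Sf1 (Sf) sets flow on bond)
#4 |J1  (source Se1 imposes e)
#0 |J1  (1-jn J1 has f-setter on 1)
#2 |J2  (J2: bond 0 brought flow, rest push out)
#3 |J2  (1-jn J2 has f-setter on 0)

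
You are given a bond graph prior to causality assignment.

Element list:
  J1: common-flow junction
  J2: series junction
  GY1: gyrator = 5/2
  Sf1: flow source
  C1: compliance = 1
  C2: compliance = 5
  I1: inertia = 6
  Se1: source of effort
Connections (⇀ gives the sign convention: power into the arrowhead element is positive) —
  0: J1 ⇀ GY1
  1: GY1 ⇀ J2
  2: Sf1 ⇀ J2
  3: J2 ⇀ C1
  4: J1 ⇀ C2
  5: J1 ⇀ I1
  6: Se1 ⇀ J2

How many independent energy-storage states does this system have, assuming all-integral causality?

b2 →Sf1  (Sf1: flow source, stroke at near end)
b6 →J2  (Se1 fixes effort; stroke away)
b1 →J2  (common-f at J2 fixed by 2)
b3 →J2  (1-jn J2 has f-setter on 2)
b0 →J1  (GY1: gyrator matches bond 1)
b4 →J1  (C2: C, integral causality)
b5 →I1  (J1: last free bond brings flow in)

3  (C1, C2, I1 all integral)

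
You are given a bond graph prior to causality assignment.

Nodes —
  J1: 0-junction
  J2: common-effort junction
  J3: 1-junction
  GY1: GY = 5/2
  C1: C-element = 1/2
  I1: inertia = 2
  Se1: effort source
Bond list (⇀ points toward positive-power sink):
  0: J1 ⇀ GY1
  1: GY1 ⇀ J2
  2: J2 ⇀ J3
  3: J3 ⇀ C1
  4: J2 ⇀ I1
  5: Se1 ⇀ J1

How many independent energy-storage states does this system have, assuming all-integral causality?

2  (C1, I1 all integral)

β5 →J1  (Se1: effort source, stroke at far end)
β0 →GY1  (0-jn J1 has e-setter on 5)
β1 →GY1  (GY1: gyrator matches bond 0)
β3 →J3  (C1: C, integral causality)
β2 →J2  (J3: last free bond brings flow in)
β4 →I1  (common-e at J2 fixed by 2)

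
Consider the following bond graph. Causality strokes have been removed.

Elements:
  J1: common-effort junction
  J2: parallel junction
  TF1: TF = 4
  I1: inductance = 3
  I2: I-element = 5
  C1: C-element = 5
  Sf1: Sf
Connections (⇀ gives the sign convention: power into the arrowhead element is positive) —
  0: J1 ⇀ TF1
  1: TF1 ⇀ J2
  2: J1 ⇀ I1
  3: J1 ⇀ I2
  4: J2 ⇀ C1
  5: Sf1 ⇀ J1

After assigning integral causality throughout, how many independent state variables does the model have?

3  (C1, I1, I2 all integral)

b5 →Sf1  (source Sf1 imposes f)
b2 →I1  (I1: I, integral causality)
b3 →I2  (I2: I, integral causality)
b0 →J1  (only one effort-in slot at J1)
b1 →TF1  (TF TF1: opposite of bond 0)
b4 →J2  (J2 needs exactly one e-in)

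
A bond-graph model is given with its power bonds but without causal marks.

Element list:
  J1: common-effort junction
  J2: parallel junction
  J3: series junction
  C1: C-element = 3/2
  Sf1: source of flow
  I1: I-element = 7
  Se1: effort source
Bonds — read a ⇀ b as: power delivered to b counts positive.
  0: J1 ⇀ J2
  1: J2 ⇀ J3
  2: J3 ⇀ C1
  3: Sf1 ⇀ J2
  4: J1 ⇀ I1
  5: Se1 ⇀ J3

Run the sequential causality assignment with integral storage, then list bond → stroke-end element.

bond 3 stroke→Sf1  (source Sf1 imposes f)
bond 5 stroke→J3  (Se1 (Se) sets effort on bond)
bond 2 stroke→J3  (C1 outputs effort q/C1)
bond 1 stroke→J2  (closing 1-jn rule on J3)
bond 0 stroke→J1  (common-e at J2 fixed by 1)
bond 4 stroke→I1  (common-e at J1 fixed by 0)

b0 stroke→J1
b1 stroke→J2
b2 stroke→J3
b3 stroke→Sf1
b4 stroke→I1
b5 stroke→J3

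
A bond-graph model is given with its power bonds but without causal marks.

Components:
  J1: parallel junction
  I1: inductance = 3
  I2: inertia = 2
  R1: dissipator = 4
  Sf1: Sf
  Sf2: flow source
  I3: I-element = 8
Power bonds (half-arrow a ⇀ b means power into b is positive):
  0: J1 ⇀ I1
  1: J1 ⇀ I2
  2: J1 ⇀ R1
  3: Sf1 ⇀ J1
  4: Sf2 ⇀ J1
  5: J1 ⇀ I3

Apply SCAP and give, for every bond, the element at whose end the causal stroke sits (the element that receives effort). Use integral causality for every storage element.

β0 |I1
β1 |I2
β2 |J1
β3 |Sf1
β4 |Sf2
β5 |I3

#3 stroke→Sf1  (source Sf1 imposes f)
#4 stroke→Sf2  (source Sf2 imposes f)
#0 stroke→I1  (I1: I, integral causality)
#1 stroke→I2  (I2 outputs flow p/I2)
#5 stroke→I3  (I3 integral (f out))
#2 stroke→J1  (only one effort-in slot at J1)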